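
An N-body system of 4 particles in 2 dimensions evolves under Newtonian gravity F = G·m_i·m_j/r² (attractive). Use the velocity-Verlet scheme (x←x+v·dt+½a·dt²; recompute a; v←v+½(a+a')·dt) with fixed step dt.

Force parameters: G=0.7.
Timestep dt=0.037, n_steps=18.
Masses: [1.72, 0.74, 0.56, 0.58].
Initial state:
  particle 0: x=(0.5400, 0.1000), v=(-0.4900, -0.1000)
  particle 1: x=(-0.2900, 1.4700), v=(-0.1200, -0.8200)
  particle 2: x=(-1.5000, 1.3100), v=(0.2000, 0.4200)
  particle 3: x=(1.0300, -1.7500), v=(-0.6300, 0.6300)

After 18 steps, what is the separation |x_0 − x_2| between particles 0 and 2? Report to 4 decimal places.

step 0: x0=(0.5400, 0.1000) x1=(-0.2900, 1.4700) x2=(-1.5000, 1.3100) x3=(1.0300, -1.7500)
step 1: x0=(0.5218, 0.0964) x1=(-0.2944, 1.4393) x2=(-1.4922, 1.3255) x3=(1.0066, -1.7264)
step 2: x0=(0.5034, 0.0929) x1=(-0.2989, 1.4080) x2=(-1.4837, 1.3408) x3=(0.9831, -1.7023)
step 3: x0=(0.4848, 0.0895) x1=(-0.3033, 1.3761) x2=(-1.4744, 1.3560) x3=(0.9593, -1.6777)
step 4: x0=(0.4659, 0.0864) x1=(-0.3078, 1.3434) x2=(-1.4643, 1.3710) x3=(0.9354, -1.6525)
step 5: x0=(0.4469, 0.0834) x1=(-0.3122, 1.3101) x2=(-1.4533, 1.3858) x3=(0.9114, -1.6267)
step 6: x0=(0.4277, 0.0805) x1=(-0.3166, 1.2761) x2=(-1.4416, 1.4004) x3=(0.8871, -1.6003)
step 7: x0=(0.4082, 0.0779) x1=(-0.3210, 1.2413) x2=(-1.4290, 1.4146) x3=(0.8626, -1.5733)
step 8: x0=(0.3885, 0.0754) x1=(-0.3252, 1.2059) x2=(-1.4156, 1.4286) x3=(0.8380, -1.5456)
step 9: x0=(0.3686, 0.0732) x1=(-0.3294, 1.1697) x2=(-1.4014, 1.4422) x3=(0.8131, -1.5173)
step 10: x0=(0.3484, 0.0712) x1=(-0.3335, 1.1327) x2=(-1.3863, 1.4555) x3=(0.7880, -1.4883)
step 11: x0=(0.3279, 0.0694) x1=(-0.3374, 1.0949) x2=(-1.3703, 1.4683) x3=(0.7627, -1.4586)
step 12: x0=(0.3072, 0.0679) x1=(-0.3411, 1.0563) x2=(-1.3536, 1.4807) x3=(0.7371, -1.4281)
step 13: x0=(0.2861, 0.0666) x1=(-0.3445, 1.0167) x2=(-1.3359, 1.4926) x3=(0.7113, -1.3969)
step 14: x0=(0.2647, 0.0657) x1=(-0.3476, 0.9763) x2=(-1.3175, 1.5040) x3=(0.6853, -1.3648)
step 15: x0=(0.2430, 0.0651) x1=(-0.3503, 0.9348) x2=(-1.2983, 1.5148) x3=(0.6589, -1.3319)
step 16: x0=(0.2209, 0.0648) x1=(-0.3525, 0.8923) x2=(-1.2782, 1.5251) x3=(0.6323, -1.2981)
step 17: x0=(0.1984, 0.0650) x1=(-0.3541, 0.8486) x2=(-1.2574, 1.5347) x3=(0.6053, -1.2634)
step 18: x0=(0.1755, 0.0656) x1=(-0.3549, 0.8035) x2=(-1.2359, 1.5436) x3=(0.5780, -1.2277)

2.0437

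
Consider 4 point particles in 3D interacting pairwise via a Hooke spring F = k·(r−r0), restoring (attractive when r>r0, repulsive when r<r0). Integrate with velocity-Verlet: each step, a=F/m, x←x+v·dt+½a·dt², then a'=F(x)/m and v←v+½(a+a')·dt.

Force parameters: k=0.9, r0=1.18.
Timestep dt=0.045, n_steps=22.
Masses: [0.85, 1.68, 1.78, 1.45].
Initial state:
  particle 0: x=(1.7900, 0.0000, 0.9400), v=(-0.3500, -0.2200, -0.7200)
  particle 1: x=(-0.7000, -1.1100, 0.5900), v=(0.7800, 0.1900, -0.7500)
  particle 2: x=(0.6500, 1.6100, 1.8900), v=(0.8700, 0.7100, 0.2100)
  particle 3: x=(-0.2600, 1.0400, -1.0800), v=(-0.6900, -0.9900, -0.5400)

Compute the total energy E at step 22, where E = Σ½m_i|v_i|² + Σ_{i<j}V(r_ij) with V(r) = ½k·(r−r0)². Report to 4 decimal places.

step 0: x0=(1.7900, 0.0000, 0.9400) x1=(-0.7000, -1.1100, 0.5900) x2=(0.6500, 1.6100, 1.8900) x3=(-0.2600, 1.0400, -1.0800)
step 1: x0=(1.7708, -0.0091, 0.9065) x1=(-0.6635, -1.0995, 0.5563) x2=(0.6887, 1.6405, 1.8978) x3=(-0.2901, 0.9945, -1.1018)
step 2: x0=(1.7449, -0.0165, 0.8710) x1=(-0.6244, -1.0851, 0.5227) x2=(0.7264, 1.6680, 1.9024) x3=(-0.3180, 0.9473, -1.1184)
step 3: x0=(1.7125, -0.0223, 0.8335) x1=(-0.5827, -1.0670, 0.4894) x2=(0.7629, 1.6923, 1.9035) x3=(-0.3438, 0.8985, -1.1299)
step 4: x0=(1.6738, -0.0263, 0.7941) x1=(-0.5386, -1.0451, 0.4562) x2=(0.7983, 1.7135, 1.9012) x3=(-0.3672, 0.8483, -1.1364)
step 5: x0=(1.6291, -0.0286, 0.7530) x1=(-0.4922, -1.0196, 0.4234) x2=(0.8325, 1.7314, 1.8954) x3=(-0.3883, 0.7969, -1.1380)
step 6: x0=(1.5788, -0.0291, 0.7103) x1=(-0.4436, -0.9907, 0.3910) x2=(0.8653, 1.7460, 1.8860) x3=(-0.4069, 0.7445, -1.1346)
step 7: x0=(1.5232, -0.0278, 0.6661) x1=(-0.3931, -0.9584, 0.3590) x2=(0.8968, 1.7572, 1.8730) x3=(-0.4231, 0.6913, -1.1264)
step 8: x0=(1.4628, -0.0247, 0.6207) x1=(-0.3407, -0.9228, 0.3274) x2=(0.9268, 1.7651, 1.8564) x3=(-0.4367, 0.6375, -1.1137)
step 9: x0=(1.3979, -0.0199, 0.5743) x1=(-0.2867, -0.8843, 0.2963) x2=(0.9554, 1.7695, 1.8362) x3=(-0.4479, 0.5832, -1.0964)
step 10: x0=(1.3290, -0.0132, 0.5269) x1=(-0.2312, -0.8428, 0.2658) x2=(0.9824, 1.7706, 1.8123) x3=(-0.4565, 0.5288, -1.0748)
step 11: x0=(1.2567, -0.0047, 0.4789) x1=(-0.1743, -0.7987, 0.2359) x2=(1.0077, 1.7682, 1.7849) x3=(-0.4627, 0.4744, -1.0492)
step 12: x0=(1.1814, 0.0055, 0.4304) x1=(-0.1163, -0.7520, 0.2067) x2=(1.0315, 1.7624, 1.7540) x3=(-0.4665, 0.4202, -1.0197)
step 13: x0=(1.1037, 0.0176, 0.3816) x1=(-0.0573, -0.7031, 0.1781) x2=(1.0535, 1.7533, 1.7196) x3=(-0.4679, 0.3664, -0.9865)
step 14: x0=(1.0240, 0.0315, 0.3328) x1=(0.0025, -0.6521, 0.1502) x2=(1.0739, 1.7409, 1.6817) x3=(-0.4670, 0.3131, -0.9500)
step 15: x0=(0.9430, 0.0473, 0.2842) x1=(0.0629, -0.5992, 0.1231) x2=(1.0926, 1.7252, 1.6405) x3=(-0.4640, 0.2606, -0.9103)
step 16: x0=(0.8612, 0.0649, 0.2360) x1=(0.1238, -0.5446, 0.0968) x2=(1.1095, 1.7063, 1.5961) x3=(-0.4590, 0.2090, -0.8678)
step 17: x0=(0.7791, 0.0845, 0.1884) x1=(0.1851, -0.4887, 0.0712) x2=(1.1247, 1.6844, 1.5485) x3=(-0.4521, 0.1584, -0.8227)
step 18: x0=(0.6971, 0.1062, 0.1417) x1=(0.2467, -0.4316, 0.0465) x2=(1.1381, 1.6594, 1.4979) x3=(-0.4434, 0.1090, -0.7753)
step 19: x0=(0.6158, 0.1301, 0.0960) x1=(0.3085, -0.3736, 0.0226) x2=(1.1498, 1.6316, 1.4443) x3=(-0.4332, 0.0607, -0.7258)
step 20: x0=(0.5353, 0.1565, 0.0515) x1=(0.3705, -0.3150, -0.0006) x2=(1.1598, 1.6009, 1.3880) x3=(-0.4217, 0.0137, -0.6746)
step 21: x0=(0.4558, 0.1856, 0.0084) x1=(0.4327, -0.2560, -0.0230) x2=(1.1681, 1.5676, 1.3291) x3=(-0.4090, -0.0320, -0.6218)
step 22: x0=(0.3772, 0.2175, -0.0333) x1=(0.4955, -0.1968, -0.0446) x2=(1.1748, 1.5318, 1.2677) x3=(-0.3953, -0.0765, -0.5677)
step 0 velocities: v0=(-0.3500, -0.2200, -0.7200) v1=(0.7800, 0.1900, -0.7500) v2=(0.8700, 0.7100, 0.2100) v3=(-0.6900, -0.9900, -0.5400)
step 0: KE=3.7355, PE=8.0661, E=11.8016
step 22 velocities: v0=(-1.7402, 0.7409, -0.9115) v1=(1.4018, 1.3162, -0.4720) v2=(0.1296, -0.8229, -1.3904) v3=(0.3134, -0.9763, 1.2148)
step 22: KE=9.3367, PE=2.4642, E=11.8009

11.8009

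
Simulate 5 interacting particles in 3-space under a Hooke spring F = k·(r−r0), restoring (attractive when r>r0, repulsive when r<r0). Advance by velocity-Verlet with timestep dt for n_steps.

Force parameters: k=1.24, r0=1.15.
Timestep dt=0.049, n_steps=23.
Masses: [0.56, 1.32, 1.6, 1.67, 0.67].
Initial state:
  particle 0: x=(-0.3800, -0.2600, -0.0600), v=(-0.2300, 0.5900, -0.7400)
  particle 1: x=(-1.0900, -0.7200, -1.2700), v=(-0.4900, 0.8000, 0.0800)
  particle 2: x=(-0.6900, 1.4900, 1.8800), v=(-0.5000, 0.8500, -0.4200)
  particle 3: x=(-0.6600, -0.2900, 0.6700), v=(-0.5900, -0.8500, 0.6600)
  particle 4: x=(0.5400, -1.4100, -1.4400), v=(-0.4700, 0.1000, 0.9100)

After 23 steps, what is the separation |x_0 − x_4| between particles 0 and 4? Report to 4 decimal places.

2.1755

step 0: x0=(-0.3800, -0.2600, -0.0600) x1=(-1.0900, -0.7200, -1.2700) x2=(-0.6900, 1.4900, 1.8800) x3=(-0.6600, -0.2900, 0.6700) x4=(0.5400, -1.4100, -1.4400)
step 1: x0=(-0.3907, -0.2300, -0.0966) x1=(-1.1127, -0.6790, -1.2624) x2=(-0.7137, 1.5265, 1.8535) x3=(-0.6886, -0.3317, 0.7013) x4=(0.5112, -1.3972, -1.3858)
step 2: x0=(-0.4007, -0.1976, -0.1328) x1=(-1.1326, -0.6345, -1.2475) x2=(-0.7359, 1.5526, 1.8154) x3=(-0.7165, -0.3731, 0.7305) x4=(0.4712, -1.3688, -1.3130)
step 3: x0=(-0.4102, -0.1626, -0.1677) x1=(-1.1500, -0.5868, -1.2255) x2=(-0.7566, 1.5682, 1.7660) x3=(-0.7437, -0.4142, 0.7574) x4=(0.4203, -1.3252, -1.2228)
step 4: x0=(-0.4196, -0.1248, -0.2004) x1=(-1.1650, -0.5359, -1.1965) x2=(-0.7758, 1.5736, 1.7057) x3=(-0.7703, -0.4547, 0.7819) x4=(0.3592, -1.2670, -1.1165)
step 5: x0=(-0.4291, -0.0840, -0.2299) x1=(-1.1776, -0.4822, -1.1607) x2=(-0.7936, 1.5689, 1.6352) x3=(-0.7961, -0.4942, 0.8041) x4=(0.2885, -1.1953, -0.9956)
step 6: x0=(-0.4391, -0.0401, -0.2553) x1=(-1.1882, -0.4257, -1.1186) x2=(-0.8100, 1.5544, 1.5550) x3=(-0.8213, -0.5326, 0.8240) x4=(0.2095, -1.1111, -0.8620)
step 7: x0=(-0.4499, 0.0070, -0.2759) x1=(-1.1969, -0.3668, -1.0704) x2=(-0.8253, 1.5306, 1.4661) x3=(-0.8458, -0.5694, 0.8415) x4=(0.1231, -1.0160, -0.7175)
step 8: x0=(-0.4617, 0.0574, -0.2913) x1=(-1.2040, -0.3057, -1.0166) x2=(-0.8395, 1.4982, 1.3692) x3=(-0.8699, -0.6045, 0.8569) x4=(0.0305, -0.9115, -0.5640)
step 9: x0=(-0.4748, 0.1111, -0.3012) x1=(-1.2099, -0.2427, -0.9577) x2=(-0.8527, 1.4576, 1.2653) x3=(-0.8935, -0.6377, 0.8701) x4=(-0.0669, -0.7992, -0.4034)
step 10: x0=(-0.4892, 0.1681, -0.3055) x1=(-1.2147, -0.1780, -0.8941) x2=(-0.8652, 1.4097, 1.1554) x3=(-0.9168, -0.6686, 0.8814) x4=(-0.1679, -0.6808, -0.2373)
step 11: x0=(-0.5048, 0.2282, -0.3048) x1=(-1.2187, -0.1121, -0.8263) x2=(-0.8771, 1.3552, 1.0406) x3=(-0.9399, -0.6971, 0.8909) x4=(-0.2714, -0.5579, -0.0674)
step 12: x0=(-0.5214, 0.2910, -0.2996) x1=(-1.2222, -0.0451, -0.7550) x2=(-0.8885, 1.2952, 0.9219) x3=(-0.9628, -0.7232, 0.8987) x4=(-0.3764, -0.4318, 0.1050)
step 13: x0=(-0.5384, 0.3557, -0.2908) x1=(-1.2254, 0.0224, -0.6806) x2=(-0.8997, 1.2304, 0.8005) x3=(-0.9858, -0.7468, 0.9051) x4=(-0.4822, -0.3033, 0.2789)
step 14: x0=(-0.5555, 0.4212, -0.2790) x1=(-1.2285, 0.0900, -0.6037) x2=(-0.9108, 1.1620, 0.6773) x3=(-1.0088, -0.7681, 0.9099) x4=(-0.5882, -0.1730, 0.4532)
step 15: x0=(-0.5720, 0.4863, -0.2648) x1=(-1.2317, 0.1575, -0.5249) x2=(-0.9221, 1.0909, 0.5532) x3=(-1.0319, -0.7870, 0.9132) x4=(-0.6941, -0.0413, 0.6273)
step 16: x0=(-0.5876, 0.5498, -0.2484) x1=(-1.2351, 0.2242, -0.4444) x2=(-0.9335, 1.0181, 0.4291) x3=(-1.0549, -0.8037, 0.9149) x4=(-0.7998, 0.0914, 0.8008)
step 17: x0=(-0.6018, 0.6108, -0.2302) x1=(-1.2390, 0.2899, -0.3626) x2=(-0.9453, 0.9443, 0.3056) x3=(-1.0777, -0.8179, 0.9146) x4=(-0.9054, 0.2245, 0.9737)
step 18: x0=(-0.6141, 0.6685, -0.2101) x1=(-1.2437, 0.3541, -0.2799) x2=(-0.9576, 0.8702, 0.1830) x3=(-1.1003, -0.8295, 0.9124) x4=(-1.0110, 0.3578, 1.1455)
step 19: x0=(-0.6238, 0.7226, -0.1881) x1=(-1.2493, 0.4163, -0.1963) x2=(-0.9703, 0.7957, 0.0622) x3=(-1.1224, -0.8380, 0.9082) x4=(-1.1166, 0.4909, 1.3149)
step 20: x0=(-0.6302, 0.7732, -0.1636) x1=(-1.2565, 0.4763, -0.1117) x2=(-0.9836, 0.7211, -0.0565) x3=(-1.1442, -0.8432, 0.9021) x4=(-1.2215, 0.6233, 1.4799)
step 21: x0=(-0.6327, 0.8216, -0.1350) x1=(-1.2657, 0.5338, -0.0257) x2=(-0.9974, 0.6462, -0.1732) x3=(-1.1655, -0.8447, 0.8943) x4=(-1.3252, 0.7542, 1.6380)
step 22: x0=(-0.6322, 0.8686, -0.1004) x1=(-1.2774, 0.5895, 0.0632) x2=(-1.0116, 0.5702, -0.2886) x3=(-1.1865, -0.8421, 0.8850) x4=(-1.4269, 0.8821, 1.7863)
step 23: x0=(-0.6304, 0.9145, -0.0583) x1=(-1.2909, 0.6442, 0.1555) x2=(-1.0263, 0.4927, -0.4030) x3=(-1.2071, -0.8352, 0.8743) x4=(-1.5254, 1.0058, 1.9225)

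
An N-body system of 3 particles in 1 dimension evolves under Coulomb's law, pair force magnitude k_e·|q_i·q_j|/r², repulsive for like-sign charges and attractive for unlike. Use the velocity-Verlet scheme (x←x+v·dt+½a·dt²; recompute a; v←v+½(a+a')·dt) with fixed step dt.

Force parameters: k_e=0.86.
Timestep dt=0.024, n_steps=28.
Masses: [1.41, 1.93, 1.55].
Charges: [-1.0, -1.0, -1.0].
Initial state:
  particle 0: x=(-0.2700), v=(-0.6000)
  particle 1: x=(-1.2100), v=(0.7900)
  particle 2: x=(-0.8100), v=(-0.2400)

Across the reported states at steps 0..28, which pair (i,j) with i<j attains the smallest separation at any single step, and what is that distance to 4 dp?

pair (1,2), distance 0.3172

step 0: x0=(-0.2700) x1=(-1.2100) x2=(-0.8100)
step 1: x0=(-0.2836) x1=(-1.1920) x2=(-0.8153)
step 2: x0=(-0.2955) x1=(-1.1761) x2=(-0.8195)
step 3: x0=(-0.3057) x1=(-1.1626) x2=(-0.8223)
step 4: x0=(-0.3141) x1=(-1.1516) x2=(-0.8236)
step 5: x0=(-0.3207) x1=(-1.1434) x2=(-0.8231)
step 6: x0=(-0.3253) x1=(-1.1380) x2=(-0.8208)
step 7: x0=(-0.3280) x1=(-1.1356) x2=(-0.8166)
step 8: x0=(-0.3287) x1=(-1.1361) x2=(-0.8106)
step 9: x0=(-0.3273) x1=(-1.1395) x2=(-0.8030)
step 10: x0=(-0.3238) x1=(-1.1454) x2=(-0.7940)
step 11: x0=(-0.3182) x1=(-1.1539) x2=(-0.7838)
step 12: x0=(-0.3105) x1=(-1.1646) x2=(-0.7727)
step 13: x0=(-0.3007) x1=(-1.1773) x2=(-0.7611)
step 14: x0=(-0.2887) x1=(-1.1918) x2=(-0.7491)
step 15: x0=(-0.2747) x1=(-1.2080) x2=(-0.7370)
step 16: x0=(-0.2586) x1=(-1.2256) x2=(-0.7250)
step 17: x0=(-0.2406) x1=(-1.2445) x2=(-0.7131)
step 18: x0=(-0.2206) x1=(-1.2645) x2=(-0.7016)
step 19: x0=(-0.1987) x1=(-1.2856) x2=(-0.6904)
step 20: x0=(-0.1751) x1=(-1.3077) x2=(-0.6797)
step 21: x0=(-0.1499) x1=(-1.3306) x2=(-0.6694)
step 22: x0=(-0.1231) x1=(-1.3543) x2=(-0.6595)
step 23: x0=(-0.0949) x1=(-1.3786) x2=(-0.6501)
step 24: x0=(-0.0653) x1=(-1.4037) x2=(-0.6411)
step 25: x0=(-0.0344) x1=(-1.4293) x2=(-0.6326)
step 26: x0=(-0.0024) x1=(-1.4554) x2=(-0.6244)
step 27: x0=(0.0307) x1=(-1.4820) x2=(-0.6166)
step 28: x0=(0.0648) x1=(-1.5091) x2=(-0.6091)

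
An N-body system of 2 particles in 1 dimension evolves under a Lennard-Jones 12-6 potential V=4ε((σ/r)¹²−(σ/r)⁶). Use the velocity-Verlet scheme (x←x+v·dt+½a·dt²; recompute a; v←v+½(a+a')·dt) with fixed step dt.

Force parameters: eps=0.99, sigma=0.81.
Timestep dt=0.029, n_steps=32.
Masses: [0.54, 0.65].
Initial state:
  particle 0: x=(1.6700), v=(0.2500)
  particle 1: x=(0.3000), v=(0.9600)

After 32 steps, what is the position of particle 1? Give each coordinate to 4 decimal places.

(0.8718)

step 0: x0=(1.6700) x1=(0.3000)
step 1: x0=(1.6767) x1=(0.3283)
step 2: x0=(1.6823) x1=(0.3575)
step 3: x0=(1.6865) x1=(0.3879)
step 4: x0=(1.6893) x1=(0.4194)
step 5: x0=(1.6904) x1=(0.4524)
step 6: x0=(1.6895) x1=(0.4870)
step 7: x0=(1.6862) x1=(0.5236)
step 8: x0=(1.6802) x1=(0.5625)
step 9: x0=(1.6707) x1=(0.6042)
step 10: x0=(1.6571) x1=(0.6493)
step 11: x0=(1.6390) x1=(0.6982)
step 12: x0=(1.6179) x1=(0.7496)
step 13: x0=(1.6058) x1=(0.7936)
step 14: x0=(1.6370) x1=(0.8015)
step 15: x0=(1.6925) x1=(0.7892)
step 16: x0=(1.7489) x1=(0.7762)
step 17: x0=(1.8011) x1=(0.7668)
step 18: x0=(1.8488) x1=(0.7610)
step 19: x0=(1.8927) x1=(0.7584)
step 20: x0=(1.9334) x1=(0.7585)
step 21: x0=(1.9714) x1=(0.7607)
step 22: x0=(2.0072) x1=(0.7648)
step 23: x0=(2.0411) x1=(0.7706)
step 24: x0=(2.0732) x1=(0.7777)
step 25: x0=(2.1039) x1=(0.7861)
step 26: x0=(2.1332) x1=(0.7956)
step 27: x0=(2.1613) x1=(0.8062)
step 28: x0=(2.1882) x1=(0.8176)
step 29: x0=(2.2141) x1=(0.8300)
step 30: x0=(2.2391) x1=(0.8431)
step 31: x0=(2.2630) x1=(0.8571)
step 32: x0=(2.2861) x1=(0.8718)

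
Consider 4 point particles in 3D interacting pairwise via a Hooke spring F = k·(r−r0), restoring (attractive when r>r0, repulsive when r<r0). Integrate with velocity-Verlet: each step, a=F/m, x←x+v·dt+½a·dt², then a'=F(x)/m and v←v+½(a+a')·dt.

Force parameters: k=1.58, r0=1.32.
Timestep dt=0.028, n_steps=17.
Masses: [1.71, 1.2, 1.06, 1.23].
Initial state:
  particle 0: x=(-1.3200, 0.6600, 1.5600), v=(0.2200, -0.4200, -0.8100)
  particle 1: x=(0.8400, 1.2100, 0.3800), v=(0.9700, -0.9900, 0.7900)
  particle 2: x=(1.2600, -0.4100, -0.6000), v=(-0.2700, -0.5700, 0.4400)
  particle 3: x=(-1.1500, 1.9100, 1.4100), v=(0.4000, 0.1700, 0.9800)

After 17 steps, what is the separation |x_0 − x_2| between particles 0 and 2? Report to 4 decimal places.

2.0066

step 0: x0=(-1.3200, 0.6600, 1.5600) x1=(0.8400, 1.2100, 0.3800) x2=(1.2600, -0.4100, -0.6000) x3=(-1.1500, 1.9100, 1.4100)
step 1: x0=(-1.3129, 0.6481, 1.5366) x1=(0.8662, 1.1820, 0.4025) x2=(1.2505, -0.4244, -0.5859) x3=(-1.1376, 1.9139, 1.4365)
step 2: x0=(-1.3039, 0.6358, 1.5119) x1=(0.8906, 1.1536, 0.4257) x2=(1.2371, -0.4356, -0.5684) x3=(-1.1226, 1.9159, 1.4613)
step 3: x0=(-1.2930, 0.6232, 1.4859) x1=(0.9131, 1.1248, 0.4496) x2=(1.2200, -0.4436, -0.5474) x3=(-1.1052, 1.9160, 1.4842)
step 4: x0=(-1.2802, 0.6104, 1.4586) x1=(0.9337, 1.0956, 0.4741) x2=(1.1991, -0.4485, -0.5231) x3=(-1.0853, 1.9142, 1.5053)
step 5: x0=(-1.2656, 0.5972, 1.4301) x1=(0.9524, 1.0661, 0.4993) x2=(1.1747, -0.4503, -0.4954) x3=(-1.0630, 1.9105, 1.5245)
step 6: x0=(-1.2492, 0.5837, 1.4005) x1=(0.9691, 1.0364, 0.5252) x2=(1.1467, -0.4491, -0.4646) x3=(-1.0383, 1.9048, 1.5420)
step 7: x0=(-1.2310, 0.5700, 1.3698) x1=(0.9839, 1.0064, 0.5517) x2=(1.1154, -0.4449, -0.4306) x3=(-1.0112, 1.8971, 1.5577)
step 8: x0=(-1.2112, 0.5559, 1.3381) x1=(0.9967, 0.9763, 0.5787) x2=(1.0809, -0.4378, -0.3936) x3=(-0.9819, 1.8875, 1.5716)
step 9: x0=(-1.1897, 0.5417, 1.3054) x1=(1.0077, 0.9461, 0.6064) x2=(1.0433, -0.4280, -0.3538) x3=(-0.9503, 1.8760, 1.5838)
step 10: x0=(-1.1665, 0.5273, 1.2719) x1=(1.0168, 0.9158, 0.6346) x2=(1.0027, -0.4154, -0.3112) x3=(-0.9166, 1.8624, 1.5943)
step 11: x0=(-1.1419, 0.5126, 1.2376) x1=(1.0240, 0.8855, 0.6633) x2=(0.9594, -0.4004, -0.2660) x3=(-0.8809, 1.8470, 1.6032)
step 12: x0=(-1.1158, 0.4978, 1.2025) x1=(1.0294, 0.8552, 0.6925) x2=(0.9135, -0.3829, -0.2183) x3=(-0.8432, 1.8296, 1.6105)
step 13: x0=(-1.0883, 0.4828, 1.1668) x1=(1.0331, 0.8251, 0.7222) x2=(0.8652, -0.3631, -0.1684) x3=(-0.8036, 1.8104, 1.6162)
step 14: x0=(-1.0595, 0.4677, 1.1305) x1=(1.0351, 0.7951, 0.7524) x2=(0.8147, -0.3411, -0.1164) x3=(-0.7622, 1.7893, 1.6205)
step 15: x0=(-1.0295, 0.4526, 1.0938) x1=(1.0355, 0.7652, 0.7830) x2=(0.7621, -0.3172, -0.0624) x3=(-0.7193, 1.7665, 1.6233)
step 16: x0=(-0.9984, 0.4373, 1.0566) x1=(1.0343, 0.7356, 0.8141) x2=(0.7077, -0.2914, -0.0067) x3=(-0.6748, 1.7420, 1.6248)
step 17: x0=(-0.9662, 0.4221, 1.0192) x1=(1.0317, 0.7063, 0.8455) x2=(0.6516, -0.2640, 0.0505) x3=(-0.6289, 1.7158, 1.6250)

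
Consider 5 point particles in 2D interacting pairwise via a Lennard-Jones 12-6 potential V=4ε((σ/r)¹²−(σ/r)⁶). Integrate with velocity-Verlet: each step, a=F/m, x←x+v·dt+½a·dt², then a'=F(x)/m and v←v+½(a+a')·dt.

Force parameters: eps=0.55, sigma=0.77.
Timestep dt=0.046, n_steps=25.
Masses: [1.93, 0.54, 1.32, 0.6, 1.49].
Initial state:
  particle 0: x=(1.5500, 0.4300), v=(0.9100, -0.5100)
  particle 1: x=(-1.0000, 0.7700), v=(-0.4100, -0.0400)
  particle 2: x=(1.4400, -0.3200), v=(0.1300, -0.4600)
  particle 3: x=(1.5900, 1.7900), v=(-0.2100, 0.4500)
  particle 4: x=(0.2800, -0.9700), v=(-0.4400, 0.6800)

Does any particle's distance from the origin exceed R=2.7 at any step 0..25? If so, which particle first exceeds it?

no

step 0: x0=(1.5500, 0.4300) x1=(-1.0000, 0.7700) x2=(1.4400, -0.3200) x3=(1.5900, 1.7900) x4=(0.2800, -0.9700)
step 1: x0=(1.5937, 0.4191) x1=(-1.0188, 0.7681) x2=(1.4431, -0.3594) x3=(1.5803, 1.8101) x4=(0.2600, -0.9386)
step 2: x0=(1.6393, 0.4186) x1=(-1.0376, 0.7662) x2=(1.4427, -0.4140) x3=(1.5706, 1.8293) x4=(0.2405, -0.9069)
step 3: x0=(1.6850, 0.4190) x1=(-1.0563, 0.7643) x2=(1.4416, -0.4696) x3=(1.5610, 1.8477) x4=(0.2215, -0.8749)
step 4: x0=(1.7302, 0.4178) x1=(-1.0750, 0.7623) x2=(1.4405, -0.5229) x3=(1.5514, 1.8652) x4=(0.2031, -0.8427)
step 5: x0=(1.7748, 0.4152) x1=(-1.0935, 0.7602) x2=(1.4395, -0.5739) x3=(1.5419, 1.8821) x4=(0.1853, -0.8103)
step 6: x0=(1.8189, 0.4112) x1=(-1.1120, 0.7581) x2=(1.4384, -0.6229) x3=(1.5324, 1.8984) x4=(0.1682, -0.7778)
step 7: x0=(1.8625, 0.4063) x1=(-1.1305, 0.7559) x2=(1.4373, -0.6704) x3=(1.5231, 1.9141) x4=(0.1517, -0.7451)
step 8: x0=(1.9058, 0.4008) x1=(-1.1489, 0.7536) x2=(1.4359, -0.7168) x3=(1.5138, 1.9294) x4=(0.1358, -0.7123)
step 9: x0=(1.9488, 0.3946) x1=(-1.1671, 0.7513) x2=(1.4343, -0.7621) x3=(1.5046, 1.9443) x4=(0.1205, -0.6795)
step 10: x0=(1.9915, 0.3881) x1=(-1.1853, 0.7489) x2=(1.4324, -0.8068) x3=(1.4955, 1.9589) x4=(0.1056, -0.6467)
step 11: x0=(2.0340, 0.3813) x1=(-1.2035, 0.7464) x2=(1.4303, -0.8508) x3=(1.4865, 1.9732) x4=(0.0913, -0.6139)
step 12: x0=(2.0763, 0.3744) x1=(-1.2215, 0.7438) x2=(1.4278, -0.8944) x3=(1.4776, 1.9872) x4=(0.0773, -0.5812)
step 13: x0=(2.1184, 0.3672) x1=(-1.2394, 0.7411) x2=(1.4251, -0.9375) x3=(1.4687, 2.0010) x4=(0.0637, -0.5485)
step 14: x0=(2.1605, 0.3599) x1=(-1.2571, 0.7383) x2=(1.4222, -0.9803) x3=(1.4599, 2.0147) x4=(0.0504, -0.5158)
step 15: x0=(2.2024, 0.3526) x1=(-1.2748, 0.7353) x2=(1.4190, -1.0228) x3=(1.4511, 2.0281) x4=(0.0373, -0.4832)
step 16: x0=(2.2443, 0.3452) x1=(-1.2923, 0.7323) x2=(1.4158, -1.0651) x3=(1.4424, 2.0415) x4=(0.0244, -0.4506)
step 17: x0=(2.2861, 0.3377) x1=(-1.3097, 0.7291) x2=(1.4123, -1.1071) x3=(1.4338, 2.0547) x4=(0.0116, -0.4180)
step 18: x0=(2.3278, 0.3302) x1=(-1.3269, 0.7258) x2=(1.4088, -1.1490) x3=(1.4252, 2.0678) x4=(-0.0011, -0.3855)
step 19: x0=(2.3695, 0.3226) x1=(-1.3439, 0.7223) x2=(1.4051, -1.1907) x3=(1.4166, 2.0809) x4=(-0.0137, -0.3529)
step 20: x0=(2.4112, 0.3151) x1=(-1.3607, 0.7187) x2=(1.4014, -1.2323) x3=(1.4080, 2.0938) x4=(-0.0262, -0.3204)
step 21: x0=(2.4528, 0.3075) x1=(-1.3773, 0.7149) x2=(1.3977, -1.2737) x3=(1.3995, 2.1067) x4=(-0.0388, -0.2878)
step 22: x0=(2.4944, 0.2999) x1=(-1.3936, 0.7110) x2=(1.3939, -1.3151) x3=(1.3910, 2.1196) x4=(-0.0514, -0.2553)
step 23: x0=(2.5359, 0.2923) x1=(-1.4097, 0.7068) x2=(1.3900, -1.3564) x3=(1.3825, 2.1323) x4=(-0.0640, -0.2227)
step 24: x0=(2.5774, 0.2847) x1=(-1.4255, 0.7025) x2=(1.3861, -1.3976) x3=(1.3740, 2.1451) x4=(-0.0766, -0.1900)
step 25: x0=(2.6189, 0.2770) x1=(-1.4410, 0.6980) x2=(1.3822, -1.4388) x3=(1.3655, 2.1578) x4=(-0.0893, -0.1573)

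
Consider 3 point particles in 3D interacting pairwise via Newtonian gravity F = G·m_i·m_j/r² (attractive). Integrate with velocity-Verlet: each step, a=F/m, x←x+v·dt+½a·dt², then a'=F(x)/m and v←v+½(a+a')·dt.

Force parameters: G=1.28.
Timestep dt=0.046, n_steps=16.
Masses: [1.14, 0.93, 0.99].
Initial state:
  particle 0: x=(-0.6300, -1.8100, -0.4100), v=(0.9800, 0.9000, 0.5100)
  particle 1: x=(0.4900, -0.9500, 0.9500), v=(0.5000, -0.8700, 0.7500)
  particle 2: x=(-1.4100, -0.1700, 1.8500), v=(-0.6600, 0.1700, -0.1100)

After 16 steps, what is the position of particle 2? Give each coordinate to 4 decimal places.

step 0: x0=(-0.6300, -1.8100, -0.4100) x1=(0.4900, -0.9500, 0.9500) x2=(-1.4100, -0.1700, 1.8500)
step 1: x0=(-0.5848, -1.7684, -0.3862) x1=(0.5125, -0.9901, 0.9843) x2=(-1.4401, -0.1624, 1.8447)
step 2: x0=(-0.5393, -1.7263, -0.3616) x1=(0.5342, -1.0304, 1.0183) x2=(-1.4697, -0.1551, 1.8389)
step 3: x0=(-0.4934, -1.6837, -0.3363) x1=(0.5549, -1.0708, 1.0517) x2=(-1.4987, -0.1483, 1.8327)
step 4: x0=(-0.4473, -1.6408, -0.3102) x1=(0.5747, -1.1113, 1.0846) x2=(-1.5273, -0.1418, 1.8260)
step 5: x0=(-0.4009, -1.5974, -0.2832) x1=(0.5935, -1.1519, 1.1170) x2=(-1.5553, -0.1357, 1.8189)
step 6: x0=(-0.3542, -1.5537, -0.2553) x1=(0.6115, -1.1926, 1.1487) x2=(-1.5828, -0.1299, 1.8115)
step 7: x0=(-0.3071, -1.5096, -0.2265) x1=(0.6285, -1.2333, 1.1796) x2=(-1.6098, -0.1245, 1.8036)
step 8: x0=(-0.2598, -1.4652, -0.1968) x1=(0.6445, -1.2740, 1.2099) x2=(-1.6363, -0.1195, 1.7953)
step 9: x0=(-0.2121, -1.4205, -0.1660) x1=(0.6597, -1.3146, 1.2392) x2=(-1.6622, -0.1149, 1.7866)
step 10: x0=(-0.1641, -1.3756, -0.1343) x1=(0.6739, -1.3552, 1.2677) x2=(-1.6877, -0.1106, 1.7776)
step 11: x0=(-0.1159, -1.3305, -0.1014) x1=(0.6873, -1.3956, 1.2953) x2=(-1.7126, -0.1066, 1.7683)
step 12: x0=(-0.0674, -1.2854, -0.0675) x1=(0.6997, -1.4358, 1.3219) x2=(-1.7370, -0.1030, 1.7586)
step 13: x0=(-0.0186, -1.2401, -0.0325) x1=(0.7112, -1.4757, 1.3476) x2=(-1.7608, -0.0997, 1.7486)
step 14: x0=(0.0304, -1.1949, 0.0036) x1=(0.7219, -1.5153, 1.3721) x2=(-1.7842, -0.0967, 1.7383)
step 15: x0=(0.0797, -1.1497, 0.0409) x1=(0.7318, -1.5545, 1.3956) x2=(-1.8070, -0.0940, 1.7276)
step 16: x0=(0.1291, -1.1046, 0.0792) x1=(0.7409, -1.5932, 1.4181) x2=(-1.8292, -0.0917, 1.7167)

(-1.8292, -0.0917, 1.7167)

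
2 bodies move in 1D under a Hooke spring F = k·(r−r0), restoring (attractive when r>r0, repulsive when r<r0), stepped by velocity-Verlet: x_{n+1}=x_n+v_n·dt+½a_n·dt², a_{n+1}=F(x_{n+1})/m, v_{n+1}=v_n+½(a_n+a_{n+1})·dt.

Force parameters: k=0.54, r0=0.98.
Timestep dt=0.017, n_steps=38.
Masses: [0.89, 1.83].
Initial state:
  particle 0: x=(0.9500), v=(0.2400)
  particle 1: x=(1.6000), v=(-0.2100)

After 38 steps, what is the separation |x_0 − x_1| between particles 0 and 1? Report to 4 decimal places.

0.4374

step 0: x0=(0.9500) x1=(1.6000)
step 1: x0=(0.9541) x1=(1.5964)
step 2: x0=(0.9580) x1=(1.5929)
step 3: x0=(0.9620) x1=(1.5894)
step 4: x0=(0.9658) x1=(1.5860)
step 5: x0=(0.9697) x1=(1.5825)
step 6: x0=(0.9734) x1=(1.5791)
step 7: x0=(0.9771) x1=(1.5757)
step 8: x0=(0.9807) x1=(1.5724)
step 9: x0=(0.9842) x1=(1.5691)
step 10: x0=(0.9877) x1=(1.5658)
step 11: x0=(0.9911) x1=(1.5626)
step 12: x0=(0.9944) x1=(1.5594)
step 13: x0=(0.9977) x1=(1.5562)
step 14: x0=(1.0009) x1=(1.5531)
step 15: x0=(1.0040) x1=(1.5500)
step 16: x0=(1.0070) x1=(1.5469)
step 17: x0=(1.0100) x1=(1.5439)
step 18: x0=(1.0128) x1=(1.5409)
step 19: x0=(1.0156) x1=(1.5380)
step 20: x0=(1.0184) x1=(1.5350)
step 21: x0=(1.0210) x1=(1.5322)
step 22: x0=(1.0235) x1=(1.5293)
step 23: x0=(1.0260) x1=(1.5266)
step 24: x0=(1.0284) x1=(1.5238)
step 25: x0=(1.0307) x1=(1.5211)
step 26: x0=(1.0329) x1=(1.5184)
step 27: x0=(1.0350) x1=(1.5158)
step 28: x0=(1.0371) x1=(1.5132)
step 29: x0=(1.0390) x1=(1.5107)
step 30: x0=(1.0409) x1=(1.5082)
step 31: x0=(1.0427) x1=(1.5058)
step 32: x0=(1.0444) x1=(1.5034)
step 33: x0=(1.0460) x1=(1.5010)
step 34: x0=(1.0475) x1=(1.4987)
step 35: x0=(1.0489) x1=(1.4964)
step 36: x0=(1.0502) x1=(1.4942)
step 37: x0=(1.0514) x1=(1.4920)
step 38: x0=(1.0525) x1=(1.4899)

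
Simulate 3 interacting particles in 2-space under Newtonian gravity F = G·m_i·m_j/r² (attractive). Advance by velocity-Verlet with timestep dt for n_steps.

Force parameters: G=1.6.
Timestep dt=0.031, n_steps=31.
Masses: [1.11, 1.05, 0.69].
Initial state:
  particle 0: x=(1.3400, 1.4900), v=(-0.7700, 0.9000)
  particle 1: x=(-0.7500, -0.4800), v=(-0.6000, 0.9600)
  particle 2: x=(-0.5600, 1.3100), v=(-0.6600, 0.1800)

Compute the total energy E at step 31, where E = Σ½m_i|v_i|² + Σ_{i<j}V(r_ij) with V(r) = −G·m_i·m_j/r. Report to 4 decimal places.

step 0: x0=(1.3400, 1.4900) x1=(-0.7500, -0.4800) x2=(-0.5600, 1.3100)
step 1: x0=(1.3159, 1.5178) x1=(-0.7685, -0.4500) x2=(-0.5803, 1.3154)
step 2: x0=(1.2914, 1.5455) x1=(-0.7868, -0.4195) x2=(-0.6001, 1.3202)
step 3: x0=(1.2664, 1.5730) x1=(-0.8050, -0.3886) x2=(-0.6195, 1.3247)
step 4: x0=(1.2411, 1.6003) x1=(-0.8229, -0.3571) x2=(-0.6385, 1.3286)
step 5: x0=(1.2152, 1.6274) x1=(-0.8406, -0.3251) x2=(-0.6572, 1.3321)
step 6: x0=(1.1890, 1.6543) x1=(-0.8582, -0.2927) x2=(-0.6754, 1.3350)
step 7: x0=(1.1623, 1.6811) x1=(-0.8756, -0.2596) x2=(-0.6932, 1.3375)
step 8: x0=(1.1351, 1.7077) x1=(-0.8927, -0.2260) x2=(-0.7106, 1.3394)
step 9: x0=(1.1075, 1.7340) x1=(-0.9096, -0.1919) x2=(-0.7276, 1.3407)
step 10: x0=(1.0795, 1.7602) x1=(-0.9264, -0.1571) x2=(-0.7442, 1.3415)
step 11: x0=(1.0510, 1.7861) x1=(-0.9429, -0.1217) x2=(-0.7604, 1.3417)
step 12: x0=(1.0221, 1.8118) x1=(-0.9592, -0.0857) x2=(-0.7763, 1.3413)
step 13: x0=(0.9927, 1.8373) x1=(-0.9753, -0.0490) x2=(-0.7917, 1.3402)
step 14: x0=(0.9629, 1.8626) x1=(-0.9911, -0.0116) x2=(-0.8068, 1.3384)
step 15: x0=(0.9326, 1.8876) x1=(-1.0067, 0.0265) x2=(-0.8215, 1.3359)
step 16: x0=(0.9019, 1.9124) x1=(-1.0220, 0.0653) x2=(-0.8359, 1.3327)
step 17: x0=(0.8707, 1.9369) x1=(-1.0371, 0.1050) x2=(-0.8499, 1.3286)
step 18: x0=(0.8390, 1.9611) x1=(-1.0518, 0.1455) x2=(-0.8637, 1.3237)
step 19: x0=(0.8068, 1.9851) x1=(-1.0663, 0.1870) x2=(-0.8771, 1.3178)
step 20: x0=(0.7742, 2.0088) x1=(-1.0805, 0.2294) x2=(-0.8902, 1.3109)
step 21: x0=(0.7411, 2.0322) x1=(-1.0943, 0.2728) x2=(-0.9031, 1.3029)
step 22: x0=(0.7075, 2.0553) x1=(-1.1078, 0.3174) x2=(-0.9157, 1.2937)
step 23: x0=(0.6735, 2.0781) x1=(-1.1208, 0.3632) x2=(-0.9282, 1.2831)
step 24: x0=(0.6389, 2.1005) x1=(-1.1335, 0.4104) x2=(-0.9406, 1.2709)
step 25: x0=(0.6039, 2.1226) x1=(-1.1456, 0.4591) x2=(-0.9530, 1.2570)
step 26: x0=(0.5684, 2.1444) x1=(-1.1571, 0.5096) x2=(-0.9654, 1.2410)
step 27: x0=(0.5323, 2.1657) x1=(-1.1679, 0.5620) x2=(-0.9782, 1.2225)
step 28: x0=(0.4958, 2.1867) x1=(-1.1779, 0.6168) x2=(-0.9914, 1.2010)
step 29: x0=(0.4588, 2.2073) x1=(-1.1868, 0.6746) x2=(-1.0054, 1.1758)
step 30: x0=(0.4212, 2.2275) x1=(-1.1942, 0.7361) x2=(-1.0210, 1.1455)
step 31: x0=(0.3832, 2.2473) x1=(-1.1992, 0.8027) x2=(-1.0393, 1.1080)
step 0 velocities: v0=(-0.7700, 0.9000) v1=(-0.6000, 0.9600) v2=(-0.6600, 0.1800)
step 0: KE=1.6129, PE=-1.9354, E=-0.3224
step 31 velocities: v0=(-1.2353, 0.6309) v1=(-0.0908, 2.2820) v2=(-0.6863, -1.3989)
step 31: KE=4.6437, PE=-4.9065, E=-0.2628

-0.2628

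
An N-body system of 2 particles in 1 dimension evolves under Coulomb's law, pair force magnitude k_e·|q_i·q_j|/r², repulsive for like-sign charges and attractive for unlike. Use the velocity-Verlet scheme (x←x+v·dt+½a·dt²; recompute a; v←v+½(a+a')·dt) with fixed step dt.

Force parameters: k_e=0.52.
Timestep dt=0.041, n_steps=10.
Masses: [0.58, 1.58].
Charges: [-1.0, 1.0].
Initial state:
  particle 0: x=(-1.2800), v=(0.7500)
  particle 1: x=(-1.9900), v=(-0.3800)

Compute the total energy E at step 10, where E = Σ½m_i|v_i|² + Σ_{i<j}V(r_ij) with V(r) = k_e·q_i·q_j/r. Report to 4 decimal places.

step 0: x0=(-1.2800) x1=(-1.9900)
step 1: x0=(-1.2507) x1=(-2.0050)
step 2: x0=(-1.2241) x1=(-2.0191)
step 3: x0=(-1.1999) x1=(-2.0323)
step 4: x0=(-1.1779) x1=(-2.0447)
step 5: x0=(-1.1578) x1=(-2.0563)
step 6: x0=(-1.1397) x1=(-2.0673)
step 7: x0=(-1.1232) x1=(-2.0776)
step 8: x0=(-1.1085) x1=(-2.0873)
step 9: x0=(-1.0953) x1=(-2.0964)
step 10: x0=(-1.0836) x1=(-2.1050)
step 0 velocities: v0=(0.7500) v1=(-0.3800)
step 0: KE=0.2772, PE=-0.7324, E=-0.4552
step 10 velocities: v0=(0.2675) v1=(-0.2029)
step 10: KE=0.0533, PE=-0.5091, E=-0.4558

-0.4558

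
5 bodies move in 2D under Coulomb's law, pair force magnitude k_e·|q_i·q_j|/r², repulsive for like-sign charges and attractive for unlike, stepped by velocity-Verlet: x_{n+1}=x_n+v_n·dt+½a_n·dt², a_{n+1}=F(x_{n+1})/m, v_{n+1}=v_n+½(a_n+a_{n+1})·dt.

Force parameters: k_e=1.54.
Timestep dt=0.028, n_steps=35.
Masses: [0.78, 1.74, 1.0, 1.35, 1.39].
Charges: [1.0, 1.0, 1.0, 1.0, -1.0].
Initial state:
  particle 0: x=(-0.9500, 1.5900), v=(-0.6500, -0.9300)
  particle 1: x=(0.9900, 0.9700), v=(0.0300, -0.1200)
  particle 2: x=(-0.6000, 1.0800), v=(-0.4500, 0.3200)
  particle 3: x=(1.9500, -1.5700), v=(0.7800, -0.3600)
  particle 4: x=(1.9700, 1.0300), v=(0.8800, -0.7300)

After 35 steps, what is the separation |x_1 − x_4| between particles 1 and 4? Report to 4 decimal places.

step 0: x0=(-0.9500, 1.5900) x1=(0.9900, 0.9700) x2=(-0.6000, 1.0800) x3=(1.9500, -1.5700) x4=(1.9700, 1.0300)
step 1: x0=(-0.9695, 1.5657) x1=(0.9914, 0.9667) x2=(-0.6119, 1.0877) x3=(1.9719, -1.5801) x4=(1.9941, 1.0095)
step 2: x0=(-0.9918, 1.5450) x1=(0.9939, 0.9634) x2=(-0.6221, 1.0928) x3=(1.9939, -1.5903) x4=(2.0171, 0.9888)
step 3: x0=(-1.0172, 1.5280) x1=(0.9974, 0.9601) x2=(-0.6304, 1.0952) x3=(2.0161, -1.6005) x4=(2.0390, 0.9680)
step 4: x0=(-1.0459, 1.5145) x1=(1.0019, 0.9569) x2=(-0.6367, 1.0951) x3=(2.0383, -1.6108) x4=(2.0599, 0.9471)
step 5: x0=(-1.0780, 1.5043) x1=(1.0075, 0.9537) x2=(-0.6408, 1.0925) x3=(2.0607, -1.6211) x4=(2.0799, 0.9261)
step 6: x0=(-1.1135, 1.4972) x1=(1.0140, 0.9505) x2=(-0.6428, 1.0877) x3=(2.0832, -1.6315) x4=(2.0989, 0.9050)
step 7: x0=(-1.1522, 1.4929) x1=(1.0214, 0.9473) x2=(-0.6429, 1.0810) x3=(2.1059, -1.6419) x4=(2.1170, 0.8838)
step 8: x0=(-1.1939, 1.4909) x1=(1.0298, 0.9441) x2=(-0.6411, 1.0726) x3=(2.1286, -1.6524) x4=(2.1341, 0.8625)
step 9: x0=(-1.2384, 1.4909) x1=(1.0391, 0.9409) x2=(-0.6376, 1.0627) x3=(2.1515, -1.6629) x4=(2.1504, 0.8412)
step 10: x0=(-1.2853, 1.4927) x1=(1.0492, 0.9377) x2=(-0.6326, 1.0516) x3=(2.1744, -1.6734) x4=(2.1658, 0.8198)
step 11: x0=(-1.3346, 1.4960) x1=(1.0603, 0.9344) x2=(-0.6263, 1.0395) x3=(2.1975, -1.6839) x4=(2.1803, 0.7984)
step 12: x0=(-1.3859, 1.5005) x1=(1.0722, 0.9312) x2=(-0.6190, 1.0266) x3=(2.2208, -1.6945) x4=(2.1940, 0.7770)
step 13: x0=(-1.4389, 1.5061) x1=(1.0849, 0.9278) x2=(-0.6107, 1.0129) x3=(2.2441, -1.7051) x4=(2.2068, 0.7555)
step 14: x0=(-1.4936, 1.5126) x1=(1.0985, 0.9245) x2=(-0.6016, 0.9986) x3=(2.2675, -1.7157) x4=(2.2188, 0.7340)
step 15: x0=(-1.5497, 1.5199) x1=(1.1129, 0.9211) x2=(-0.5919, 0.9839) x3=(2.2910, -1.7263) x4=(2.2299, 0.7125)
step 16: x0=(-1.6070, 1.5280) x1=(1.1281, 0.9176) x2=(-0.5816, 0.9686) x3=(2.3147, -1.7369) x4=(2.2403, 0.6909)
step 17: x0=(-1.6655, 1.5366) x1=(1.1442, 0.9141) x2=(-0.5708, 0.9530) x3=(2.3385, -1.7475) x4=(2.2498, 0.6694)
step 18: x0=(-1.7250, 1.5457) x1=(1.1611, 0.9105) x2=(-0.5597, 0.9371) x3=(2.3623, -1.7581) x4=(2.2585, 0.6480)
step 19: x0=(-1.7854, 1.5553) x1=(1.1787, 0.9069) x2=(-0.5482, 0.9209) x3=(2.3863, -1.7688) x4=(2.2664, 0.6265)
step 20: x0=(-1.8467, 1.5654) x1=(1.1972, 0.9031) x2=(-0.5365, 0.9045) x3=(2.4103, -1.7794) x4=(2.2735, 0.6051)
step 21: x0=(-1.9087, 1.5758) x1=(1.2165, 0.8993) x2=(-0.5246, 0.8878) x3=(2.4345, -1.7900) x4=(2.2798, 0.5838)
step 22: x0=(-1.9714, 1.5865) x1=(1.2366, 0.8954) x2=(-0.5126, 0.8710) x3=(2.4588, -1.8006) x4=(2.2852, 0.5625)
step 23: x0=(-2.0347, 1.5975) x1=(1.2575, 0.8913) x2=(-0.5005, 0.8540) x3=(2.4831, -1.8112) x4=(2.2898, 0.5413)
step 24: x0=(-2.0986, 1.6088) x1=(1.2792, 0.8872) x2=(-0.4883, 0.8368) x3=(2.5076, -1.8218) x4=(2.2936, 0.5202)
step 25: x0=(-2.1630, 1.6204) x1=(1.3017, 0.8829) x2=(-0.4760, 0.8195) x3=(2.5321, -1.8324) x4=(2.2965, 0.4992)
step 26: x0=(-2.2280, 1.6322) x1=(1.3250, 0.8784) x2=(-0.4637, 0.8020) x3=(2.5568, -1.8429) x4=(2.2986, 0.4784)
step 27: x0=(-2.2933, 1.6441) x1=(1.3492, 0.8738) x2=(-0.4514, 0.7844) x3=(2.5815, -1.8535) x4=(2.2999, 0.4577)
step 28: x0=(-2.3591, 1.6563) x1=(1.3741, 0.8690) x2=(-0.4391, 0.7668) x3=(2.6063, -1.8640) x4=(2.3002, 0.4372)
step 29: x0=(-2.4253, 1.6687) x1=(1.3999, 0.8640) x2=(-0.4268, 0.7490) x3=(2.6311, -1.8744) x4=(2.2997, 0.4170)
step 30: x0=(-2.4918, 1.6812) x1=(1.4265, 0.8587) x2=(-0.4145, 0.7311) x3=(2.6561, -1.8849) x4=(2.2983, 0.3969)
step 31: x0=(-2.5587, 1.6938) x1=(1.4540, 0.8532) x2=(-0.4023, 0.7131) x3=(2.6811, -1.8953) x4=(2.2960, 0.3772)
step 32: x0=(-2.6259, 1.7066) x1=(1.4823, 0.8474) x2=(-0.3901, 0.6950) x3=(2.7062, -1.9058) x4=(2.2927, 0.3578)
step 33: x0=(-2.6933, 1.7195) x1=(1.5115, 0.8413) x2=(-0.3780, 0.6769) x3=(2.7314, -1.9161) x4=(2.2885, 0.3387)
step 34: x0=(-2.7611, 1.7326) x1=(1.5415, 0.8348) x2=(-0.3660, 0.6587) x3=(2.7566, -1.9265) x4=(2.2834, 0.3201)
step 35: x0=(-2.8291, 1.7457) x1=(1.5725, 0.8279) x2=(-0.3540, 0.6404) x3=(2.7819, -1.9368) x4=(2.2772, 0.3019)

0.8794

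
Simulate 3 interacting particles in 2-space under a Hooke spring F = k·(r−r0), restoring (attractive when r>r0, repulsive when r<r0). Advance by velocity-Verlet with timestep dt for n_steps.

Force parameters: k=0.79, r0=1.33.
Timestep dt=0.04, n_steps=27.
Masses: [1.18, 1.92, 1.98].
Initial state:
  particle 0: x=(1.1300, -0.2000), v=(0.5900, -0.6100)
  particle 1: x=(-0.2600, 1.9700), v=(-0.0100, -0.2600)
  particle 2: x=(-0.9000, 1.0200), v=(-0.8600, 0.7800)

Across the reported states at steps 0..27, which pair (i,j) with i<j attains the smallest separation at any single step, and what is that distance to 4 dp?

step 0: x0=(1.1300, -0.2000) x1=(-0.2600, 1.9700) x2=(-0.9000, 1.0200)
step 1: x0=(1.1528, -0.2236) x1=(-0.2601, 1.9593) x2=(-0.9341, 1.0510)
step 2: x0=(1.1738, -0.2453) x1=(-0.2598, 1.9480) x2=(-0.9678, 1.0815)
step 3: x0=(1.1929, -0.2653) x1=(-0.2588, 1.9361) x2=(-1.0008, 1.1115)
step 4: x0=(1.2102, -0.2834) x1=(-0.2573, 1.9236) x2=(-1.0333, 1.1410)
step 5: x0=(1.2255, -0.2995) x1=(-0.2552, 1.9105) x2=(-1.0651, 1.1699)
step 6: x0=(1.2387, -0.3136) x1=(-0.2525, 1.8967) x2=(-1.0964, 1.1982)
step 7: x0=(1.2498, -0.3258) x1=(-0.2492, 1.8824) x2=(-1.1269, 1.2259)
step 8: x0=(1.2587, -0.3358) x1=(-0.2453, 1.8673) x2=(-1.1568, 1.2531)
step 9: x0=(1.2655, -0.3437) x1=(-0.2407, 1.8517) x2=(-1.1860, 1.2796)
step 10: x0=(1.2700, -0.3495) x1=(-0.2355, 1.8354) x2=(-1.2144, 1.3054)
step 11: x0=(1.2722, -0.3532) x1=(-0.2298, 1.8184) x2=(-1.2420, 1.3306)
step 12: x0=(1.2721, -0.3547) x1=(-0.2233, 1.8008) x2=(-1.2689, 1.3551)
step 13: x0=(1.2697, -0.3540) x1=(-0.2163, 1.7826) x2=(-1.2950, 1.3790)
step 14: x0=(1.2650, -0.3512) x1=(-0.2087, 1.7637) x2=(-1.3203, 1.4022)
step 15: x0=(1.2579, -0.3461) x1=(-0.2006, 1.7441) x2=(-1.3447, 1.4247)
step 16: x0=(1.2484, -0.3389) x1=(-0.1919, 1.7240) x2=(-1.3682, 1.4466)
step 17: x0=(1.2366, -0.3296) x1=(-0.1826, 1.7032) x2=(-1.3908, 1.4677)
step 18: x0=(1.2224, -0.3181) x1=(-0.1729, 1.6818) x2=(-1.4126, 1.4882)
step 19: x0=(1.2059, -0.3045) x1=(-0.1627, 1.6598) x2=(-1.4334, 1.5080)
step 20: x0=(1.1871, -0.2889) x1=(-0.1520, 1.6372) x2=(-1.4532, 1.5272)
step 21: x0=(1.1660, -0.2712) x1=(-0.1410, 1.6141) x2=(-1.4721, 1.5456)
step 22: x0=(1.1427, -0.2515) x1=(-0.1296, 1.5904) x2=(-1.4899, 1.5634)
step 23: x0=(1.1172, -0.2299) x1=(-0.1179, 1.5663) x2=(-1.5068, 1.5805)
step 24: x0=(1.0895, -0.2064) x1=(-0.1059, 1.5417) x2=(-1.5227, 1.5969)
step 25: x0=(1.0598, -0.1811) x1=(-0.0937, 1.5167) x2=(-1.5375, 1.6126)
step 26: x0=(1.0280, -0.1540) x1=(-0.0812, 1.4913) x2=(-1.5513, 1.6277)
step 27: x0=(0.9942, -0.1253) x1=(-0.0687, 1.4656) x2=(-1.5641, 1.6421)

pair (1,2), distance 1.0955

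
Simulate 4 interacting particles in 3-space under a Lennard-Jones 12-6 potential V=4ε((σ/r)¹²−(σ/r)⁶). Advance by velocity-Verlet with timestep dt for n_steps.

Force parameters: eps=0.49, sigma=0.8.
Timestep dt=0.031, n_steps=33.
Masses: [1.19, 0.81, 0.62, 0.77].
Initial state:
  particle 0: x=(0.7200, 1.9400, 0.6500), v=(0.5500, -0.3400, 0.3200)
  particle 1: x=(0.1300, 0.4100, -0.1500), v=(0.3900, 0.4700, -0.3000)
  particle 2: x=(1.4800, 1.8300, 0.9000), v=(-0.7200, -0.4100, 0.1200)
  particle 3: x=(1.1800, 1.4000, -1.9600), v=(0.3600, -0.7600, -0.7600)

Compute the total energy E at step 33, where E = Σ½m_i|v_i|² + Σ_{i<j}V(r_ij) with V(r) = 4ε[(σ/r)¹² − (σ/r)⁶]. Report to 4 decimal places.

step 0: x0=(0.7200, 1.9400, 0.6500) x1=(0.1300, 0.4100, -0.1500) x2=(1.4800, 1.8300, 0.9000) x3=(1.1800, 1.4000, -1.9600)
step 1: x0=(0.7324, 1.9301, 0.6584) x1=(0.1421, 0.4246, -0.1593) x2=(1.4666, 1.8160, 0.9067) x3=(1.1912, 1.3764, -1.9836)
step 2: x0=(0.7284, 1.9227, 0.6612) x1=(0.1542, 0.4393, -0.1686) x2=(1.4846, 1.7971, 0.9239) x3=(1.2023, 1.3529, -2.0071)
step 3: x0=(0.7158, 1.9168, 0.6610) x1=(0.1664, 0.4540, -0.1778) x2=(1.5191, 1.7754, 0.9469) x3=(1.2135, 1.3293, -2.0306)
step 4: x0=(0.7015, 1.9111, 0.6602) x1=(0.1786, 0.4688, -0.1870) x2=(1.5568, 1.7532, 0.9710) x3=(1.2246, 1.3057, -2.0541)
step 5: x0=(0.6879, 1.9052, 0.6596) x1=(0.1909, 0.4836, -0.1962) x2=(1.5933, 1.7312, 0.9947) x3=(1.2357, 1.2822, -2.0776)
step 6: x0=(0.6753, 1.8991, 0.6594) x1=(0.2031, 0.4986, -0.2053) x2=(1.6277, 1.7095, 1.0176) x3=(1.2469, 1.2586, -2.1011)
step 7: x0=(0.6637, 1.8927, 0.6595) x1=(0.2154, 0.5136, -0.2144) x2=(1.6601, 1.6883, 1.0397) x3=(1.2580, 1.2350, -2.1246)
step 8: x0=(0.6529, 1.8861, 0.6600) x1=(0.2278, 0.5287, -0.2235) x2=(1.6908, 1.6674, 1.0612) x3=(1.2691, 1.2114, -2.1480)
step 9: x0=(0.6429, 1.8793, 0.6606) x1=(0.2402, 0.5439, -0.2325) x2=(1.7201, 1.6467, 1.0821) x3=(1.2802, 1.1878, -2.1715)
step 10: x0=(0.6334, 1.8723, 0.6615) x1=(0.2526, 0.5591, -0.2414) x2=(1.7484, 1.6263, 1.1026) x3=(1.2913, 1.1642, -2.1949)
step 11: x0=(0.6244, 1.8651, 0.6625) x1=(0.2651, 0.5745, -0.2503) x2=(1.7757, 1.6061, 1.1228) x3=(1.3024, 1.1406, -2.2184)
step 12: x0=(0.6157, 1.8578, 0.6636) x1=(0.2776, 0.5900, -0.2591) x2=(1.8023, 1.5860, 1.1426) x3=(1.3135, 1.1170, -2.2418)
step 13: x0=(0.6073, 1.8504, 0.6648) x1=(0.2901, 0.6056, -0.2679) x2=(1.8283, 1.5661, 1.1622) x3=(1.3246, 1.0934, -2.2652)
step 14: x0=(0.5992, 1.8428, 0.6660) x1=(0.3027, 0.6213, -0.2766) x2=(1.8538, 1.5463, 1.1816) x3=(1.3357, 1.0698, -2.2886)
step 15: x0=(0.5912, 1.8351, 0.6673) x1=(0.3153, 0.6371, -0.2852) x2=(1.8789, 1.5265, 1.2008) x3=(1.3468, 1.0462, -2.3119)
step 16: x0=(0.5834, 1.8272, 0.6685) x1=(0.3280, 0.6531, -0.2937) x2=(1.9036, 1.5069, 1.2199) x3=(1.3579, 1.0226, -2.3353)
step 17: x0=(0.5757, 1.8193, 0.6697) x1=(0.3407, 0.6691, -0.3021) x2=(1.9281, 1.4873, 1.2388) x3=(1.3689, 0.9990, -2.3587)
step 18: x0=(0.5682, 1.8112, 0.6710) x1=(0.3534, 0.6854, -0.3103) x2=(1.9523, 1.4678, 1.2576) x3=(1.3800, 0.9754, -2.3820)
step 19: x0=(0.5607, 1.8030, 0.6721) x1=(0.3662, 0.7018, -0.3185) x2=(1.9763, 1.4483, 1.2764) x3=(1.3911, 0.9518, -2.4053)
step 20: x0=(0.5532, 1.7947, 0.6732) x1=(0.3790, 0.7183, -0.3265) x2=(2.0001, 1.4288, 1.2950) x3=(1.4021, 0.9282, -2.4287)
step 21: x0=(0.5459, 1.7862, 0.6743) x1=(0.3918, 0.7350, -0.3344) x2=(2.0238, 1.4094, 1.3136) x3=(1.4132, 0.9046, -2.4520)
step 22: x0=(0.5386, 1.7776, 0.6752) x1=(0.4047, 0.7519, -0.3421) x2=(2.0473, 1.3900, 1.3322) x3=(1.4242, 0.8810, -2.4753)
step 23: x0=(0.5313, 1.7689, 0.6761) x1=(0.4176, 0.7690, -0.3496) x2=(2.0708, 1.3706, 1.3506) x3=(1.4353, 0.8574, -2.4986)
step 24: x0=(0.5241, 1.7600, 0.6768) x1=(0.4306, 0.7862, -0.3569) x2=(2.0941, 1.3513, 1.3691) x3=(1.4463, 0.8338, -2.5218)
step 25: x0=(0.5168, 1.7510, 0.6774) x1=(0.4435, 0.8037, -0.3641) x2=(2.1174, 1.3319, 1.3875) x3=(1.4573, 0.8102, -2.5451)
step 26: x0=(0.5096, 1.7418, 0.6779) x1=(0.4565, 0.8213, -0.3710) x2=(2.1406, 1.3126, 1.4058) x3=(1.4684, 0.7866, -2.5684)
step 27: x0=(0.5025, 1.7325, 0.6782) x1=(0.4695, 0.8392, -0.3776) x2=(2.1637, 1.2933, 1.4241) x3=(1.4794, 0.7630, -2.5917)
step 28: x0=(0.4953, 1.7230, 0.6784) x1=(0.4826, 0.8573, -0.3840) x2=(2.1867, 1.2740, 1.4424) x3=(1.4904, 0.7394, -2.6149)
step 29: x0=(0.4882, 1.7133, 0.6784) x1=(0.4956, 0.8757, -0.3901) x2=(2.2097, 1.2547, 1.4607) x3=(1.5015, 0.7157, -2.6382)
step 30: x0=(0.4811, 1.7035, 0.6781) x1=(0.5087, 0.8943, -0.3959) x2=(2.2327, 1.2355, 1.4789) x3=(1.5125, 0.6921, -2.6614)
step 31: x0=(0.4740, 1.6935, 0.6777) x1=(0.5217, 0.9131, -0.4014) x2=(2.2556, 1.2162, 1.4972) x3=(1.5235, 0.6685, -2.6846)
step 32: x0=(0.4670, 1.6833, 0.6770) x1=(0.5347, 0.9322, -0.4065) x2=(2.2785, 1.1970, 1.5154) x3=(1.5345, 0.6449, -2.7079)
step 33: x0=(0.4600, 1.6729, 0.6760) x1=(0.5477, 0.9516, -0.4113) x2=(2.3014, 1.1777, 1.5335) x3=(1.5455, 0.6213, -2.7311)
step 0 velocities: v0=(0.5500, -0.3400, 0.3200) v1=(0.3900, 0.4700, -0.3000) v2=(-0.7200, -0.4100, 0.1200) v3=(0.3600, -0.7600, -0.7600)
step 0: KE=1.2091, PE=-0.1256, E=1.0836
step 33 velocities: v0=(-0.2259, -0.3376, -0.0351) v1=(0.4193, 0.6292, -0.1458) v2=(0.7370, -0.6208, 0.5864) v3=(0.3552, -0.7614, -0.7490)
step 33: KE=1.2213, PE=-0.1072, E=1.1141

1.1141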